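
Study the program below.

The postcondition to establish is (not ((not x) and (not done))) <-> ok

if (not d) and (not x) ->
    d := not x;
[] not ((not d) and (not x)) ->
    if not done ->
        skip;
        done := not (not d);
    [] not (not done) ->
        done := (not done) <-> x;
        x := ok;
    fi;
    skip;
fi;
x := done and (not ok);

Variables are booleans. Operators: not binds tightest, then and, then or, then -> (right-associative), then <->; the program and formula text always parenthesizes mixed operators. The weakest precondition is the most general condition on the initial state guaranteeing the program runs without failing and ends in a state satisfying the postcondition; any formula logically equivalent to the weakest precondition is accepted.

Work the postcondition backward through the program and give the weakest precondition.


Working backward. After the program, (not ((not x) and (not done))) <-> ok must hold.
Before x := done and (not ok): (not ((not (done and (not ok))) and (not done))) <-> ok
Then branch requires (not ((not (done and (not ok))) and (not done))) <-> ok; else branch requires ((not done) -> ((not ((not (d and (not ok))) and (not d))) <-> ok)) and (done -> ((not ((not (((not done) <-> x) and (not ok))) and (not ((not done) <-> x)))) <-> ok)).
Before the if: (((not d) and (not x)) -> ((not ((not (done and (not ok))) and (not done))) <-> ok)) and ((not ((not d) and (not x))) -> (((not done) -> ((not ((not (d and (not ok))) and (not d))) <-> ok)) and (done -> ((not ((not (((not done) <-> x) and (not ok))) and (not ((not done) <-> x)))) <-> ok))))
Answer: WP = (((not d) and (not x)) -> ((not ((not (done and (not ok))) and (not done))) <-> ok)) and ((not ((not d) and (not x))) -> (((not done) -> ((not ((not (d and (not ok))) and (not d))) <-> ok)) and (done -> ((not ((not (((not done) <-> x) and (not ok))) and (not ((not done) <-> x)))) <-> ok))))


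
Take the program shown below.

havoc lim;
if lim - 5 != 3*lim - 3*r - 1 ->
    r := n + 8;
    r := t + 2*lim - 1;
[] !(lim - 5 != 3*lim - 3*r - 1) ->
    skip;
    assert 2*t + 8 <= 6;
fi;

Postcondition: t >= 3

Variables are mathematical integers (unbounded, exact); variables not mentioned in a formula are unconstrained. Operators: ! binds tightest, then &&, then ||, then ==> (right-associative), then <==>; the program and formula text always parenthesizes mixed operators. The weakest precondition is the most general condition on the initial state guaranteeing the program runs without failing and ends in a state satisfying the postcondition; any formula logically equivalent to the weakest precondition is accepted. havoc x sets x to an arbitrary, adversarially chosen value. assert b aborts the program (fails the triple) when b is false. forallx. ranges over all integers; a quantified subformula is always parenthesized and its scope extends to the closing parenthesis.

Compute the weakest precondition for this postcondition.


Working backward. After the program, t >= 3 must hold.
Then branch requires t >= 3; else branch requires 2*t <= -2 && t >= 3.
Before the if: (3*r != 2*lim + 4 ==> t >= 3) && ((!(3*r != 2*lim + 4)) ==> (2*t <= -2 && t >= 3))
Before havoc lim: forall lim_1. ((3*r != 2*lim_1 + 4 ==> t >= 3) && ((!(3*r != 2*lim_1 + 4)) ==> (2*t <= -2 && t >= 3)))
Answer: WP = forall lim_1. ((3*r != 2*lim_1 + 4 ==> t >= 3) && ((!(3*r != 2*lim_1 + 4)) ==> (2*t <= -2 && t >= 3)))


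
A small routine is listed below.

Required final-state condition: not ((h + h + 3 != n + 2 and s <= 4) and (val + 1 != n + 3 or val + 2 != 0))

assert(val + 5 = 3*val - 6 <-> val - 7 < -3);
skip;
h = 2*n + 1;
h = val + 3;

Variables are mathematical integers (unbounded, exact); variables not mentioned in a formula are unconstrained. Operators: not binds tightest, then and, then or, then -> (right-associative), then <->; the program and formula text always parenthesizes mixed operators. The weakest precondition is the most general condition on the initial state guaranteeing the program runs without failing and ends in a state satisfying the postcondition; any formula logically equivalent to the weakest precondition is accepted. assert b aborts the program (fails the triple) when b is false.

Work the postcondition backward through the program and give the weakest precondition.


Working backward. After the program, the postcondition not ((h + h + 3 != n + 2 and s <= 4) and (val + 1 != n + 3 or val + 2 != 0)) must hold; in canonical form it is not (2*h != n - 1 and s <= 4 and (val != n + 2 or val != -2)).
Before h := val + 3: not (2*val != n - 7 and s <= 4 and (val != n + 2 or val != -2))
Before h := 2*n + 1: not (2*val != n - 7 and s <= 4 and (val != n + 2 or val != -2))
Before skip: not (2*val != n - 7 and s <= 4 and (val != n + 2 or val != -2))
Before assert val + 5 = 3*val - 6 <-> val - 7 < -3: (2*val = 11 <-> val < 4) and (not (2*val != n - 7 and s <= 4 and (val != n + 2 or val != -2)))
Answer: WP = (2*val = 11 <-> val < 4) and (not (2*val != n - 7 and s <= 4 and (val != n + 2 or val != -2)))


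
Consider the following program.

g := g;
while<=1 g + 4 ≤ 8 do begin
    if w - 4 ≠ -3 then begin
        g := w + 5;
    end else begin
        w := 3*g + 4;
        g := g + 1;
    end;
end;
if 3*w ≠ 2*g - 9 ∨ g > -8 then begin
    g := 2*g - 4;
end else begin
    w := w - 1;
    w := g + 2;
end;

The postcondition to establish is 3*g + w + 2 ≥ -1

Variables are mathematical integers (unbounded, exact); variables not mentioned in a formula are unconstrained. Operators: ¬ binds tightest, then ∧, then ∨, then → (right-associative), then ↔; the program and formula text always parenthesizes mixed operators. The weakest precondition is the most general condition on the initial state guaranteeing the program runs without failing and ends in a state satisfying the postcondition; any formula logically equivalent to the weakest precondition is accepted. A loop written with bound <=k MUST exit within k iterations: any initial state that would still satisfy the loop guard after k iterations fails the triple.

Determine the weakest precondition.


Working backward. After the program, the postcondition 3*g + w + 2 ≥ -1 must hold; in canonical form it is 3*g + w ≥ -3.
Then branch requires 6*g + w ≥ 9; else branch requires 4*g ≥ -5.
Before the if: ((3*w ≠ 2*g - 9 ∨ g > -8) → 6*g + w ≥ 9) ∧ ((¬(3*w ≠ 2*g - 9 ∨ g > -8)) → 4*g ≥ -5)
Before the loop (bound <=1), unroll the exhaustion recursion (WP_0 = exit-now case; WP_j = one more guarded iteration, up to j = 1):
  WP_0: (¬(g ≤ 4)) ∧ ((3*w ≠ 2*g - 9 ∨ g > -8) → 6*g + w ≥ 9) ∧ ((¬(3*w ≠ 2*g - 9 ∨ g > -8)) → 4*g ≥ -5)
  WP_1: (g ≤ 4 → ((w ≠ 1 → ((¬(w ≤ -1)) ∧ ((w ≠ 1 ∨ w > -13) → 7*w ≥ -21) ∧ ((¬(w ≠ 1 ∨ w > -13)) → 4*w ≥ -25))) ∧ ((¬(w ≠ 1)) → ((¬(g ≤ 3)) ∧ ((7*g ≠ -19 ∨ g > -9) → 9*g ≥ -1) ∧ ((¬(7*g ≠ -19 ∨ g > -9)) → 4*g ≥ -9))))) ∧ ((¬(g ≤ 4)) → (((3*w ≠ 2*g - 9 ∨ g > -8) → 6*g + w ≥ 9) ∧ ((¬(3*w ≠ 2*g - 9 ∨ g > -8)) → 4*g ≥ -5)))
So before the loop: (g ≤ 4 → ((w ≠ 1 → ((¬(w ≤ -1)) ∧ ((w ≠ 1 ∨ w > -13) → 7*w ≥ -21) ∧ ((¬(w ≠ 1 ∨ w > -13)) → 4*w ≥ -25))) ∧ ((¬(w ≠ 1)) → ((¬(g ≤ 3)) ∧ ((7*g ≠ -19 ∨ g > -9) → 9*g ≥ -1) ∧ ((¬(7*g ≠ -19 ∨ g > -9)) → 4*g ≥ -9))))) ∧ ((¬(g ≤ 4)) → (((3*w ≠ 2*g - 9 ∨ g > -8) → 6*g + w ≥ 9) ∧ ((¬(3*w ≠ 2*g - 9 ∨ g > -8)) → 4*g ≥ -5)))
Before g := g: (g ≤ 4 → ((w ≠ 1 → ((¬(w ≤ -1)) ∧ ((w ≠ 1 ∨ w > -13) → 7*w ≥ -21) ∧ ((¬(w ≠ 1 ∨ w > -13)) → 4*w ≥ -25))) ∧ ((¬(w ≠ 1)) → ((¬(g ≤ 3)) ∧ ((7*g ≠ -19 ∨ g > -9) → 9*g ≥ -1) ∧ ((¬(7*g ≠ -19 ∨ g > -9)) → 4*g ≥ -9))))) ∧ ((¬(g ≤ 4)) → (((3*w ≠ 2*g - 9 ∨ g > -8) → 6*g + w ≥ 9) ∧ ((¬(3*w ≠ 2*g - 9 ∨ g > -8)) → 4*g ≥ -5)))
Answer: WP = (g ≤ 4 → ((w ≠ 1 → ((¬(w ≤ -1)) ∧ ((w ≠ 1 ∨ w > -13) → 7*w ≥ -21) ∧ ((¬(w ≠ 1 ∨ w > -13)) → 4*w ≥ -25))) ∧ ((¬(w ≠ 1)) → ((¬(g ≤ 3)) ∧ ((7*g ≠ -19 ∨ g > -9) → 9*g ≥ -1) ∧ ((¬(7*g ≠ -19 ∨ g > -9)) → 4*g ≥ -9))))) ∧ ((¬(g ≤ 4)) → (((3*w ≠ 2*g - 9 ∨ g > -8) → 6*g + w ≥ 9) ∧ ((¬(3*w ≠ 2*g - 9 ∨ g > -8)) → 4*g ≥ -5)))


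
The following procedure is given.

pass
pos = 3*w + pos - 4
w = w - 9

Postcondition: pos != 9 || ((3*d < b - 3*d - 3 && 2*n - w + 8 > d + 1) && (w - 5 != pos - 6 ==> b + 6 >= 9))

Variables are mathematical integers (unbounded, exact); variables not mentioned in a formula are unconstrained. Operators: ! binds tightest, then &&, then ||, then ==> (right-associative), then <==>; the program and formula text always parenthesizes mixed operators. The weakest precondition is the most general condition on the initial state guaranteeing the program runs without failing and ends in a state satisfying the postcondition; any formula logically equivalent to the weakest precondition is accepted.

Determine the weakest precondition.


Working backward. After the program, the postcondition pos != 9 || ((3*d < b - 3*d - 3 && 2*n - w + 8 > d + 1) && (w - 5 != pos - 6 ==> b + 6 >= 9)) must hold; in canonical form it is pos != 9 || (6*d < b - 3 && 2*n > d + w - 7 && (w != pos - 1 ==> b >= 3)).
Before w := w - 9: pos != 9 || (6*d < b - 3 && 2*n > d + w - 16 && (w != pos + 8 ==> b >= 3))
Before pos := 3*w + pos - 4: pos + 3*w != 13 || (6*d < b - 3 && 2*n > d + w - 16 && (pos + 2*w != -4 ==> b >= 3))
Before skip: pos + 3*w != 13 || (6*d < b - 3 && 2*n > d + w - 16 && (pos + 2*w != -4 ==> b >= 3))
Answer: WP = pos + 3*w != 13 || (6*d < b - 3 && 2*n > d + w - 16 && (pos + 2*w != -4 ==> b >= 3))


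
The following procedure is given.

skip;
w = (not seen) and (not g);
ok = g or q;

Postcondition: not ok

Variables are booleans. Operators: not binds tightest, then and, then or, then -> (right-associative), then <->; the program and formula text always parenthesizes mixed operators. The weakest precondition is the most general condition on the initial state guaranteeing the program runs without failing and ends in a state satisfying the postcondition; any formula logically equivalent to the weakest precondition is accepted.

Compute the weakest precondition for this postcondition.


Working backward. After the program, not ok must hold.
Before ok := g or q: not (g or q)
Before w := (not seen) and (not g): not (g or q)
Before skip: not (g or q)
Answer: WP = not (g or q)


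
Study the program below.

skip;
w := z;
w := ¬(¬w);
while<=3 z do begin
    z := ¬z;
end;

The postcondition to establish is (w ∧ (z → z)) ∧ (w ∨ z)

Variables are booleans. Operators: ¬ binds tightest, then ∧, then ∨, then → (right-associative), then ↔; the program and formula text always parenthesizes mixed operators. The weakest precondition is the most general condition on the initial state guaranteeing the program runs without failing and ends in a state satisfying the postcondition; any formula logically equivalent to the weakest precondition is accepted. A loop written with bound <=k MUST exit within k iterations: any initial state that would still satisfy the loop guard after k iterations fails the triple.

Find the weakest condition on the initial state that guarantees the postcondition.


Working backward. After the program, the postcondition (w ∧ (z → z)) ∧ (w ∨ z) must hold; in canonical form it is w ∧ (w ∨ z).
Before the loop (bound <=3), unroll the exhaustion recursion (WP_0 = exit-now case; WP_j = one more guarded iteration, up to j = 3):
  WP_0: (¬z) ∧ w ∧ (w ∨ z)
  WP_1: (z → (z ∧ w ∧ (w ∨ (¬z)))) ∧ ((¬z) → (w ∧ (w ∨ z)))
  WP_2: (z → (((¬z) → ((¬z) ∧ w ∧ (w ∨ z))) ∧ (z → (w ∧ (w ∨ (¬z)))))) ∧ ((¬z) → (w ∧ (w ∨ z)))
  WP_3: (z → (((¬z) → ((z → (z ∧ w ∧ (w ∨ (¬z)))) ∧ ((¬z) → (w ∧ (w ∨ z))))) ∧ (z → (w ∧ (w ∨ (¬z)))))) ∧ ((¬z) → (w ∧ (w ∨ z)))
So before the loop: (z → (((¬z) → ((z → (z ∧ w ∧ (w ∨ (¬z)))) ∧ ((¬z) → (w ∧ (w ∨ z))))) ∧ (z → (w ∧ (w ∨ (¬z)))))) ∧ ((¬z) → (w ∧ (w ∨ z)))
Before w := ¬(¬w): (z → (((¬z) → ((z → (z ∧ w ∧ (w ∨ (¬z)))) ∧ ((¬z) → (w ∧ (w ∨ z))))) ∧ (z → (w ∧ (w ∨ (¬z)))))) ∧ ((¬z) → (w ∧ (w ∨ z)))
Before w := z: (z → ((¬z) → ((¬z) → z))) ∧ ((¬z) → z)
Before skip: (z → ((¬z) → ((¬z) → z))) ∧ ((¬z) → z)
Answer: WP = (z → ((¬z) → ((¬z) → z))) ∧ ((¬z) → z)


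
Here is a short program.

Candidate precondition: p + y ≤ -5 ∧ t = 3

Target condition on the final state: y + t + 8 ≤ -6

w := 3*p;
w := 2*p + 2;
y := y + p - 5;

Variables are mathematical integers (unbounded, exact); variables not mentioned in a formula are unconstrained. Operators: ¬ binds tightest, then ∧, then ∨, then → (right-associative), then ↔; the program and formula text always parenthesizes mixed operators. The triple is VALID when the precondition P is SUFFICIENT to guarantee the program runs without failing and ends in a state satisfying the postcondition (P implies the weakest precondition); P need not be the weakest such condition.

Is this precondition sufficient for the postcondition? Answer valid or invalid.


Working backward. After the program, the postcondition y + t + 8 ≤ -6 must hold; in canonical form it is t + y ≤ -14.
Before y := y + p - 5: p + t + y ≤ -9
Before w := 2*p + 2: p + t + y ≤ -9
Before w := 3*p: p + t + y ≤ -9
The weakest precondition is p + t + y ≤ -9.
Check whether p + y ≤ -5 ∧ t = 3 implies it.
Countermodel: at the initial state p = -11, t = 3, y = 0, the precondition holds but the weakest precondition fails.
Answer: invalid


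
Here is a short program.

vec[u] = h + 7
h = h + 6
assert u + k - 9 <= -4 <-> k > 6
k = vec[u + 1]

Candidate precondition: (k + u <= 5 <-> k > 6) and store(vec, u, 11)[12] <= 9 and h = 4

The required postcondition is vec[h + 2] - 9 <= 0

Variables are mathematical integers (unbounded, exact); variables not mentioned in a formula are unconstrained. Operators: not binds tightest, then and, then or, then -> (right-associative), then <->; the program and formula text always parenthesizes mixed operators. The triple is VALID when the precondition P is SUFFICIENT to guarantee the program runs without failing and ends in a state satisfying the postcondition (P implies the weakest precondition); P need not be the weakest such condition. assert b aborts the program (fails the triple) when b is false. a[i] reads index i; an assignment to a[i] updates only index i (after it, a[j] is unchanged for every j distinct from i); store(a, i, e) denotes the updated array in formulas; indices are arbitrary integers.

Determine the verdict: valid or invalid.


Working backward. After the program, the postcondition vec[h + 2] - 9 <= 0 must hold; in canonical form it is vec[h + 2] <= 9.
Before k := vec[u + 1]: vec[h + 2] <= 9
Before assert u + k - 9 <= -4 <-> k > 6: (k + u <= 5 <-> k > 6) and vec[h + 2] <= 9
Before h := h + 6: (k + u <= 5 <-> k > 6) and vec[h + 8] <= 9
Before vec[u] := h + 7: (k + u <= 5 <-> k > 6) and store(vec, u, h + 7)[h + 8] <= 9
The weakest precondition is (k + u <= 5 <-> k > 6) and store(vec, u, h + 7)[h + 8] <= 9.
Check whether (k + u <= 5 <-> k > 6) and store(vec, u, 11)[12] <= 9 and h = 4 implies it.
Every state satisfying the precondition satisfies the weakest precondition: the implication holds.
Answer: valid


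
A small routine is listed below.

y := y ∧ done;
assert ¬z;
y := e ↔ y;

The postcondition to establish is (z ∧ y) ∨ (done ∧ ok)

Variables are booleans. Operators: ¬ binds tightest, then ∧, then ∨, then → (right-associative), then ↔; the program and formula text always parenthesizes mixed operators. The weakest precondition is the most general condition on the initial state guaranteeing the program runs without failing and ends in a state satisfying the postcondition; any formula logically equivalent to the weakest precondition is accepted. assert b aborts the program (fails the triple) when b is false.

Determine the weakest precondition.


Working backward. After the program, (z ∧ y) ∨ (done ∧ ok) must hold.
Before y := e ↔ y: (z ∧ (e ↔ y)) ∨ (done ∧ ok)
Before assert ¬z: (¬z) ∧ ((z ∧ (e ↔ y)) ∨ (done ∧ ok))
Before y := y ∧ done: (¬z) ∧ ((z ∧ (e ↔ (y ∧ done))) ∨ (done ∧ ok))
Answer: WP = (¬z) ∧ ((z ∧ (e ↔ (y ∧ done))) ∨ (done ∧ ok))


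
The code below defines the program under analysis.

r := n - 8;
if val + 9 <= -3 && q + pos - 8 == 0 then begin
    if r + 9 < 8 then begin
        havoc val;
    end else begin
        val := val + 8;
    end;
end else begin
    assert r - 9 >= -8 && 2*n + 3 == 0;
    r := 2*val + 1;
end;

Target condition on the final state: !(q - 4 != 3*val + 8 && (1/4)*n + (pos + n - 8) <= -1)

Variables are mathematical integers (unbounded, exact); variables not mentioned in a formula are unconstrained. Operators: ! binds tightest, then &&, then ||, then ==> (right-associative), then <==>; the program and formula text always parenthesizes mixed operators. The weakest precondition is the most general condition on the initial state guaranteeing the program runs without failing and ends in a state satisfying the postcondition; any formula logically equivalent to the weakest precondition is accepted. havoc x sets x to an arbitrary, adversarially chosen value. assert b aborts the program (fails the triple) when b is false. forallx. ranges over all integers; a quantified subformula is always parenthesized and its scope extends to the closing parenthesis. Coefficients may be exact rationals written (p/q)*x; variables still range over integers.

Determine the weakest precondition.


Working backward. After the program, the postcondition !(q - 4 != 3*val + 8 && (1/4)*n + (pos + n - 8) <= -1) must hold; in canonical form it is !(q != 3*val + 12 && (5/4)*n + pos <= 7).
Then branch requires (r < -1 ==> (forall val_1. (!(q != 3*val_1 + 12 && (5/4)*n + pos <= 7)))) && ((!(r < -1)) ==> (!(q != 3*val + 36 && (5/4)*n + pos <= 7))); else branch requires r >= 1 && 2*n == -3 && (!(q != 3*val + 12 && (5/4)*n + pos <= 7)).
Before the if: ((val <= -12 && pos + q == 8) ==> ((r < -1 ==> (forall val_1. (!(q != 3*val_1 + 12 && (5/4)*n + pos <= 7)))) && ((!(r < -1)) ==> (!(q != 3*val + 36 && (5/4)*n + pos <= 7))))) && ((!(val <= -12 && pos + q == 8)) ==> (r >= 1 && 2*n == -3 && (!(q != 3*val + 12 && (5/4)*n + pos <= 7))))
Before r := n - 8: ((val <= -12 && pos + q == 8) ==> ((n < 7 ==> (forall val_1. (!(q != 3*val_1 + 12 && (5/4)*n + pos <= 7)))) && ((!(n < 7)) ==> (!(q != 3*val + 36 && (5/4)*n + pos <= 7))))) && ((!(val <= -12 && pos + q == 8)) ==> (n >= 9 && 2*n == -3 && (!(q != 3*val + 12 && (5/4)*n + pos <= 7))))
Answer: WP = ((val <= -12 && pos + q == 8) ==> ((n < 7 ==> (forall val_1. (!(q != 3*val_1 + 12 && (5/4)*n + pos <= 7)))) && ((!(n < 7)) ==> (!(q != 3*val + 36 && (5/4)*n + pos <= 7))))) && ((!(val <= -12 && pos + q == 8)) ==> (n >= 9 && 2*n == -3 && (!(q != 3*val + 12 && (5/4)*n + pos <= 7))))


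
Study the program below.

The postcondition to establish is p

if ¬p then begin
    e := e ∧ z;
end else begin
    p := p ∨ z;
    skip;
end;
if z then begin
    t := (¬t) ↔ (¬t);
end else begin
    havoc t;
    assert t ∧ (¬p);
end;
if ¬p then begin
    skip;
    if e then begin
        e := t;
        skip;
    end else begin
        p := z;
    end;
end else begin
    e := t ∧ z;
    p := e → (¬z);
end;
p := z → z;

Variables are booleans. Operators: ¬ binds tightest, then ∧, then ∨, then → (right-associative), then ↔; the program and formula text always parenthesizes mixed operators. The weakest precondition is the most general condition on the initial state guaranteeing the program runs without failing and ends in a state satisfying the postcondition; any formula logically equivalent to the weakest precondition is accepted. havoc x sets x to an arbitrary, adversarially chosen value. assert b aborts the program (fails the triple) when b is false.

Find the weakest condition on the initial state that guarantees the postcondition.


Working backward. After the program, p must hold.
Before p := z → z: true
Then branch requires true; else branch requires true.
Before the if: true
Then branch requires true; else branch requires false.
Before the if: z
Then branch requires z; else branch requires z.
Before the if: ((¬p) → z) ∧ (p → z)
Answer: WP = ((¬p) → z) ∧ (p → z)


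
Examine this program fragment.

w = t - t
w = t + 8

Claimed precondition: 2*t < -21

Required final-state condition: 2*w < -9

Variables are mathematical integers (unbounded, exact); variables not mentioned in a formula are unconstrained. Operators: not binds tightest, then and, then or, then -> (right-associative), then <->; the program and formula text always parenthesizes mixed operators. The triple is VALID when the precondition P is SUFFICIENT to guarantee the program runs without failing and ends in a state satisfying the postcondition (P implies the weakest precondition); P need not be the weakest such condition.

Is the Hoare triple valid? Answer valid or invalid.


Working backward. After the program, 2*w < -9 must hold.
Before w := t + 8: 2*t < -25
Before w := t - t: 2*t < -25
The weakest precondition is 2*t < -25.
Check whether 2*t < -21 implies it.
Countermodel: at the initial state t = -12, the precondition holds but the weakest precondition fails.
Answer: invalid


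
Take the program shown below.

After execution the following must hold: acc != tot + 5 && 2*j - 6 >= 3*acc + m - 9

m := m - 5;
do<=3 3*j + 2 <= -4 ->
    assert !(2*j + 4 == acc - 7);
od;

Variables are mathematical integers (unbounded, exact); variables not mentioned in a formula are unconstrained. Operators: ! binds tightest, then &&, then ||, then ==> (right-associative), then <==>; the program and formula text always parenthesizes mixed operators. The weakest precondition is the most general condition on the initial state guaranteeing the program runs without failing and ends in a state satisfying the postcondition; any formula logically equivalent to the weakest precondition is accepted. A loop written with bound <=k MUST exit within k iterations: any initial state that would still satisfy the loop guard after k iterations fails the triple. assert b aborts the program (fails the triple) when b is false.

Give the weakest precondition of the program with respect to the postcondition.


Working backward. After the program, the postcondition acc != tot + 5 && 2*j - 6 >= 3*acc + m - 9 must hold; in canonical form it is acc != tot + 5 && 2*j >= 3*acc + m - 3.
Before the loop (bound <=3), unroll the exhaustion recursion (WP_0 = exit-now case; WP_j = one more guarded iteration, up to j = 3):
  WP_0: (!(3*j <= -6)) && acc != tot + 5 && 2*j >= 3*acc + m - 3
  WP_1: (3*j <= -6 ==> ((!(2*j == acc - 11)) && (!(3*j <= -6)) && acc != tot + 5 && 2*j >= 3*acc + m - 3)) && ((!(3*j <= -6)) ==> (acc != tot + 5 && 2*j >= 3*acc + m - 3))
  WP_2: (3*j <= -6 ==> ((!(2*j == acc - 11)) && (3*j <= -6 ==> ((!(2*j == acc - 11)) && (!(3*j <= -6)) && acc != tot + 5 && 2*j >= 3*acc + m - 3)) && ((!(3*j <= -6)) ==> (acc != tot + 5 && 2*j >= 3*acc + m - 3)))) && ((!(3*j <= -6)) ==> (acc != tot + 5 && 2*j >= 3*acc + m - 3))
  WP_3: (3*j <= -6 ==> ((!(2*j == acc - 11)) && (3*j <= -6 ==> ((!(2*j == acc - 11)) && (3*j <= -6 ==> ((!(2*j == acc - 11)) && (!(3*j <= -6)) && acc != tot + 5 && 2*j >= 3*acc + m - 3)) && ((!(3*j <= -6)) ==> (acc != tot + 5 && 2*j >= 3*acc + m - 3)))) && ((!(3*j <= -6)) ==> (acc != tot + 5 && 2*j >= 3*acc + m - 3)))) && ((!(3*j <= -6)) ==> (acc != tot + 5 && 2*j >= 3*acc + m - 3))
So before the loop: (3*j <= -6 ==> ((!(2*j == acc - 11)) && (3*j <= -6 ==> ((!(2*j == acc - 11)) && (3*j <= -6 ==> ((!(2*j == acc - 11)) && (!(3*j <= -6)) && acc != tot + 5 && 2*j >= 3*acc + m - 3)) && ((!(3*j <= -6)) ==> (acc != tot + 5 && 2*j >= 3*acc + m - 3)))) && ((!(3*j <= -6)) ==> (acc != tot + 5 && 2*j >= 3*acc + m - 3)))) && ((!(3*j <= -6)) ==> (acc != tot + 5 && 2*j >= 3*acc + m - 3))
Before m := m - 5: (3*j <= -6 ==> ((!(2*j == acc - 11)) && (3*j <= -6 ==> ((!(2*j == acc - 11)) && (3*j <= -6 ==> ((!(2*j == acc - 11)) && (!(3*j <= -6)) && acc != tot + 5 && 2*j >= 3*acc + m - 8)) && ((!(3*j <= -6)) ==> (acc != tot + 5 && 2*j >= 3*acc + m - 8)))) && ((!(3*j <= -6)) ==> (acc != tot + 5 && 2*j >= 3*acc + m - 8)))) && ((!(3*j <= -6)) ==> (acc != tot + 5 && 2*j >= 3*acc + m - 8))
Answer: WP = (3*j <= -6 ==> ((!(2*j == acc - 11)) && (3*j <= -6 ==> ((!(2*j == acc - 11)) && (3*j <= -6 ==> ((!(2*j == acc - 11)) && (!(3*j <= -6)) && acc != tot + 5 && 2*j >= 3*acc + m - 8)) && ((!(3*j <= -6)) ==> (acc != tot + 5 && 2*j >= 3*acc + m - 8)))) && ((!(3*j <= -6)) ==> (acc != tot + 5 && 2*j >= 3*acc + m - 8)))) && ((!(3*j <= -6)) ==> (acc != tot + 5 && 2*j >= 3*acc + m - 8))


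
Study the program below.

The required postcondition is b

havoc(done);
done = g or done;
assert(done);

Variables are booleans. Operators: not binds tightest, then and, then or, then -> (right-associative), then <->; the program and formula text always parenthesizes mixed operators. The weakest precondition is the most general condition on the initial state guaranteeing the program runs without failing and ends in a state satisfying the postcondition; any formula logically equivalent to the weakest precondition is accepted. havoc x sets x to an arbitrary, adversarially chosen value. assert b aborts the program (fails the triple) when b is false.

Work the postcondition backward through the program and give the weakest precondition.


Working backward. After the program, b must hold.
Before assert done: done and b
Before done := g or done: (g or done) and b
Before havoc done: b and g
Answer: WP = b and g


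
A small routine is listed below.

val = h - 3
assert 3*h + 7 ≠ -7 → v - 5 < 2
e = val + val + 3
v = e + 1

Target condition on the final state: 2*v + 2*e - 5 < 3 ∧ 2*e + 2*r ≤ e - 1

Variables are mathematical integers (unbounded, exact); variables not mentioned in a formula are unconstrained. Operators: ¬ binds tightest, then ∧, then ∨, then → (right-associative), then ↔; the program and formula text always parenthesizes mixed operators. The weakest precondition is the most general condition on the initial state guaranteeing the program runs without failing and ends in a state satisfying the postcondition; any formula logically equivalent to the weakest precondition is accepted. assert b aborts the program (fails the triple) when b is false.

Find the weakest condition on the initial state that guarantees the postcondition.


Working backward. After the program, the postcondition 2*v + 2*e - 5 < 3 ∧ 2*e + 2*r ≤ e - 1 must hold; in canonical form it is 2*e + 2*v < 8 ∧ e + 2*r ≤ -1.
Before v := e + 1: 4*e < 6 ∧ e + 2*r ≤ -1
Before e := val + val + 3: 8*val < -6 ∧ 2*r + 2*val ≤ -4
Before assert 3*h + 7 ≠ -7 → v - 5 < 2: (3*h ≠ -14 → v < 7) ∧ 8*val < -6 ∧ 2*r + 2*val ≤ -4
Before val := h - 3: (3*h ≠ -14 → v < 7) ∧ 8*h < 18 ∧ 2*h + 2*r ≤ 2
Answer: WP = (3*h ≠ -14 → v < 7) ∧ 8*h < 18 ∧ 2*h + 2*r ≤ 2


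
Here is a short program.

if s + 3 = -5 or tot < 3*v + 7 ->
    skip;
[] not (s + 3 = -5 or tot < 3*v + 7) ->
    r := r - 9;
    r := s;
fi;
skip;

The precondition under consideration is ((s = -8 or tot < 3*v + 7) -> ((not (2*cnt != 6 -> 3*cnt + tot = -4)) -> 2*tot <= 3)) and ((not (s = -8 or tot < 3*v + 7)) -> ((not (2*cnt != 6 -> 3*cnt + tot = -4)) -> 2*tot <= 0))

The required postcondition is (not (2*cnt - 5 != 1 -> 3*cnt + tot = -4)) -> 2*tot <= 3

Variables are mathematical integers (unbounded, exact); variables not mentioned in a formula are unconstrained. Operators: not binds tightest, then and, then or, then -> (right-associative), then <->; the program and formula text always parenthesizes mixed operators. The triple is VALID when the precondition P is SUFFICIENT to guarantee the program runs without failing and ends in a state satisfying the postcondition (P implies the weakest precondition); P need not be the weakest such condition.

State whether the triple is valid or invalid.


Working backward. After the program, the postcondition (not (2*cnt - 5 != 1 -> 3*cnt + tot = -4)) -> 2*tot <= 3 must hold; in canonical form it is (not (2*cnt != 6 -> 3*cnt + tot = -4)) -> 2*tot <= 3.
Before skip: (not (2*cnt != 6 -> 3*cnt + tot = -4)) -> 2*tot <= 3
Then branch requires (not (2*cnt != 6 -> 3*cnt + tot = -4)) -> 2*tot <= 3; else branch requires (not (2*cnt != 6 -> 3*cnt + tot = -4)) -> 2*tot <= 3.
Before the if: ((s = -8 or tot < 3*v + 7) -> ((not (2*cnt != 6 -> 3*cnt + tot = -4)) -> 2*tot <= 3)) and ((not (s = -8 or tot < 3*v + 7)) -> ((not (2*cnt != 6 -> 3*cnt + tot = -4)) -> 2*tot <= 3))
The weakest precondition is ((s = -8 or tot < 3*v + 7) -> ((not (2*cnt != 6 -> 3*cnt + tot = -4)) -> 2*tot <= 3)) and ((not (s = -8 or tot < 3*v + 7)) -> ((not (2*cnt != 6 -> 3*cnt + tot = -4)) -> 2*tot <= 3)).
Check whether ((s = -8 or tot < 3*v + 7) -> ((not (2*cnt != 6 -> 3*cnt + tot = -4)) -> 2*tot <= 3)) and ((not (s = -8 or tot < 3*v + 7)) -> ((not (2*cnt != 6 -> 3*cnt + tot = -4)) -> 2*tot <= 0)) implies it.
Every state satisfying the precondition satisfies the weakest precondition: the implication holds.
Answer: valid


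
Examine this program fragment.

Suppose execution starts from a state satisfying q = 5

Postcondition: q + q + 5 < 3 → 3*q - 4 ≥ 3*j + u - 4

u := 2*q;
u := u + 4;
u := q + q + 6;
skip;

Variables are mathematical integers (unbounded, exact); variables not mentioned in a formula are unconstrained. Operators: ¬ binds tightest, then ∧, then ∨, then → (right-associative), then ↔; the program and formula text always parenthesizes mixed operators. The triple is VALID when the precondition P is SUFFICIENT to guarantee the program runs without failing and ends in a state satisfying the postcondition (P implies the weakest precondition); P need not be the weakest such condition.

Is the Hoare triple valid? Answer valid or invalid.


Working backward. After the program, the postcondition q + q + 5 < 3 → 3*q - 4 ≥ 3*j + u - 4 must hold; in canonical form it is 2*q < -2 → 3*q ≥ 3*j + u.
Before skip: 2*q < -2 → 3*q ≥ 3*j + u
Before u := q + q + 6: 2*q < -2 → q ≥ 3*j + 6
Before u := u + 4: 2*q < -2 → q ≥ 3*j + 6
Before u := 2*q: 2*q < -2 → q ≥ 3*j + 6
The weakest precondition is 2*q < -2 → q ≥ 3*j + 6.
Check whether q = 5 implies it.
Every state satisfying the precondition satisfies the weakest precondition: the implication holds.
Answer: valid


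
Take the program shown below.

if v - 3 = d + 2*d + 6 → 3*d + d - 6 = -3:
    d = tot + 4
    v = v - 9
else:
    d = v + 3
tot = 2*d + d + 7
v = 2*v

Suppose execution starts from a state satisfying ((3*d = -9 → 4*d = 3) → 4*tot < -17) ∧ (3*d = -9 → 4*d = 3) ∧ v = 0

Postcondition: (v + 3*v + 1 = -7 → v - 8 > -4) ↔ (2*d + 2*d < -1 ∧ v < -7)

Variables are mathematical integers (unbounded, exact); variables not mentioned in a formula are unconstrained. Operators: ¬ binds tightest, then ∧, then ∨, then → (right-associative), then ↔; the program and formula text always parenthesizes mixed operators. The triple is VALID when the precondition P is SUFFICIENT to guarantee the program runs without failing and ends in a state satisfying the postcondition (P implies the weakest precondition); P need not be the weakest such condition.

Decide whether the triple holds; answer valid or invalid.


Working backward. After the program, the postcondition (v + 3*v + 1 = -7 → v - 8 > -4) ↔ (2*d + 2*d < -1 ∧ v < -7) must hold; in canonical form it is (4*v = -8 → v > 4) ↔ (4*d < -1 ∧ v < -7).
Before v := 2*v: (8*v = -8 → 2*v > 4) ↔ (4*d < -1 ∧ 2*v < -7)
Before tot := 2*d + d + 7: (8*v = -8 → 2*v > 4) ↔ (4*d < -1 ∧ 2*v < -7)
Then branch requires (8*v = 64 → 2*v > 22) ↔ (4*tot < -17 ∧ 2*v < 11); else branch requires (8*v = -8 → 2*v > 4) ↔ (4*v < -13 ∧ 2*v < -7).
Before the if: ((v = 3*d + 9 → 4*d = 3) → ((8*v = 64 → 2*v > 22) ↔ (4*tot < -17 ∧ 2*v < 11))) ∧ ((¬(v = 3*d + 9 → 4*d = 3)) → ((8*v = -8 → 2*v > 4) ↔ (4*v < -13 ∧ 2*v < -7)))
The weakest precondition is ((v = 3*d + 9 → 4*d = 3) → ((8*v = 64 → 2*v > 22) ↔ (4*tot < -17 ∧ 2*v < 11))) ∧ ((¬(v = 3*d + 9 → 4*d = 3)) → ((8*v = -8 → 2*v > 4) ↔ (4*v < -13 ∧ 2*v < -7))).
Check whether ((3*d = -9 → 4*d = 3) → 4*tot < -17) ∧ (3*d = -9 → 4*d = 3) ∧ v = 0 implies it.
Every state satisfying the precondition satisfies the weakest precondition: the implication holds.
Answer: valid


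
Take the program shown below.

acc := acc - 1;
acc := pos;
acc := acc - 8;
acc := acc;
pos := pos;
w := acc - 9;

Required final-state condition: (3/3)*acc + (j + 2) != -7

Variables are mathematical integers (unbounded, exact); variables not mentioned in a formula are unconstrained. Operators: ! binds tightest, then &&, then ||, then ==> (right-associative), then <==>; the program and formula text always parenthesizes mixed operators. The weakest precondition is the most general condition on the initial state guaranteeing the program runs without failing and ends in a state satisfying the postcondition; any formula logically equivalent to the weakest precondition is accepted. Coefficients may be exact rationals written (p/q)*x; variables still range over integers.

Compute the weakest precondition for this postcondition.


Working backward. After the program, the postcondition (3/3)*acc + (j + 2) != -7 must hold; in canonical form it is acc + j != -9.
Before w := acc - 9: acc + j != -9
Before pos := pos: acc + j != -9
Before acc := acc: acc + j != -9
Before acc := acc - 8: acc + j != -1
Before acc := pos: j + pos != -1
Before acc := acc - 1: j + pos != -1
Answer: WP = j + pos != -1


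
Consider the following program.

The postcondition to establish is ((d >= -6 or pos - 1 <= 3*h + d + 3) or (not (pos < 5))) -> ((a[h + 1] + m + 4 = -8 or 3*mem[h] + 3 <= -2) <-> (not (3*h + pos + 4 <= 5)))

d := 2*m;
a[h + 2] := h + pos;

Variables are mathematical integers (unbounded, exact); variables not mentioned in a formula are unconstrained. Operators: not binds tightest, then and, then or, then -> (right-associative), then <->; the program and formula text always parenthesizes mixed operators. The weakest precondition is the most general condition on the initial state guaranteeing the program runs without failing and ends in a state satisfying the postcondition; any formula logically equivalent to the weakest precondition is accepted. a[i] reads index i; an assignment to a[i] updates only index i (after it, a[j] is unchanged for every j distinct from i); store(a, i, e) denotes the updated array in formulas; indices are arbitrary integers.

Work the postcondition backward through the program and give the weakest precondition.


Working backward. After the program, the postcondition ((d >= -6 or pos - 1 <= 3*h + d + 3) or (not (pos < 5))) -> ((a[h + 1] + m + 4 = -8 or 3*mem[h] + 3 <= -2) <-> (not (3*h + pos + 4 <= 5))) must hold; in canonical form it is (d >= -6 or pos <= d + 3*h + 4 or (not (pos < 5))) -> ((a[h + 1] + m = -12 or 3*mem[h] <= -5) <-> (not (3*h + pos <= 1))).
Before a[h + 2] := h + pos: (d >= -6 or pos <= d + 3*h + 4 or (not (pos < 5))) -> ((store(a, h + 2, h + pos)[h + 1] + m = -12 or 3*mem[h] <= -5) <-> (not (3*h + pos <= 1)))
Before d := 2*m: (2*m >= -6 or pos <= 3*h + 2*m + 4 or (not (pos < 5))) -> ((store(a, h + 2, h + pos)[h + 1] + m = -12 or 3*mem[h] <= -5) <-> (not (3*h + pos <= 1)))
Answer: WP = (2*m >= -6 or pos <= 3*h + 2*m + 4 or (not (pos < 5))) -> ((store(a, h + 2, h + pos)[h + 1] + m = -12 or 3*mem[h] <= -5) <-> (not (3*h + pos <= 1)))


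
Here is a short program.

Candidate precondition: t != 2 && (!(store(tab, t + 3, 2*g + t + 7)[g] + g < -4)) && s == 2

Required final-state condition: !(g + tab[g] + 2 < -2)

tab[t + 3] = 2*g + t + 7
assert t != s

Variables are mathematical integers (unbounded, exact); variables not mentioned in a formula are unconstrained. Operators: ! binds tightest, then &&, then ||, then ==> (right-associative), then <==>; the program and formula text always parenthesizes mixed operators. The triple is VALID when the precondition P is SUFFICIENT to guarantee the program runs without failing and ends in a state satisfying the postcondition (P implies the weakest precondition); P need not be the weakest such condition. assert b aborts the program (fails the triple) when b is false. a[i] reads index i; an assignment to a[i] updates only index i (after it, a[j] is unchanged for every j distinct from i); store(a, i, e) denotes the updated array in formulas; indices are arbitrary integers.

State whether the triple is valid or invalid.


Working backward. After the program, the postcondition !(g + tab[g] + 2 < -2) must hold; in canonical form it is !(tab[g] + g < -4).
Before assert t != s: t != s && (!(tab[g] + g < -4))
Before tab[t + 3] := 2*g + t + 7: t != s && (!(store(tab, t + 3, 2*g + t + 7)[g] + g < -4))
The weakest precondition is t != s && (!(store(tab, t + 3, 2*g + t + 7)[g] + g < -4)).
Check whether t != 2 && (!(store(tab, t + 3, 2*g + t + 7)[g] + g < -4)) && s == 2 implies it.
Every state satisfying the precondition satisfies the weakest precondition: the implication holds.
Answer: valid


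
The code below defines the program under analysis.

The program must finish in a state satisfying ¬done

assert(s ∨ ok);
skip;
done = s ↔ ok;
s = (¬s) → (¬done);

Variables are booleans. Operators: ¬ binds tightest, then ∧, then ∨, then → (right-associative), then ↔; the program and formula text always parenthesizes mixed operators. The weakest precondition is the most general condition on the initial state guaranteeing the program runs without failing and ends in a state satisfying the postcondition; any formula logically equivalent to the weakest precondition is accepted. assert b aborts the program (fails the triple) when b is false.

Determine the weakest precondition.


Working backward. After the program, ¬done must hold.
Before s := (¬s) → (¬done): ¬done
Before done := s ↔ ok: ¬(s ↔ ok)
Before skip: ¬(s ↔ ok)
Before assert s ∨ ok: (s ∨ ok) ∧ (¬(s ↔ ok))
Answer: WP = (s ∨ ok) ∧ (¬(s ↔ ok))


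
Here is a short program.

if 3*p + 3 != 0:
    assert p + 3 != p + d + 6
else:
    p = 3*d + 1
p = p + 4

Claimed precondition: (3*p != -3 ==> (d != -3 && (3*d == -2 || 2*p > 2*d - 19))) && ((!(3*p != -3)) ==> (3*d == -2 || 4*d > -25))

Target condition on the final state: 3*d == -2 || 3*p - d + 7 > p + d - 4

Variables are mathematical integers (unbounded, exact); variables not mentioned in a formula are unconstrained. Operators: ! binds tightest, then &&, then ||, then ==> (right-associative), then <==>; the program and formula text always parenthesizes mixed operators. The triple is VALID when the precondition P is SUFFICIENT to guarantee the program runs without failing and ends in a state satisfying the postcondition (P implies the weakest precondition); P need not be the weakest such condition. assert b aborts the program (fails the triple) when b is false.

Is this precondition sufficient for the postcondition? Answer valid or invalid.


Working backward. After the program, the postcondition 3*d == -2 || 3*p - d + 7 > p + d - 4 must hold; in canonical form it is 3*d == -2 || 2*p > 2*d - 11.
Before p := p + 4: 3*d == -2 || 2*p > 2*d - 19
Then branch requires d != -3 && (3*d == -2 || 2*p > 2*d - 19); else branch requires 3*d == -2 || 4*d > -21.
Before the if: (3*p != -3 ==> (d != -3 && (3*d == -2 || 2*p > 2*d - 19))) && ((!(3*p != -3)) ==> (3*d == -2 || 4*d > -21))
The weakest precondition is (3*p != -3 ==> (d != -3 && (3*d == -2 || 2*p > 2*d - 19))) && ((!(3*p != -3)) ==> (3*d == -2 || 4*d > -21)).
Check whether (3*p != -3 ==> (d != -3 && (3*d == -2 || 2*p > 2*d - 19))) && ((!(3*p != -3)) ==> (3*d == -2 || 4*d > -25)) implies it.
Countermodel: at the initial state d = -6, p = -1, the precondition holds but the weakest precondition fails.
Answer: invalid


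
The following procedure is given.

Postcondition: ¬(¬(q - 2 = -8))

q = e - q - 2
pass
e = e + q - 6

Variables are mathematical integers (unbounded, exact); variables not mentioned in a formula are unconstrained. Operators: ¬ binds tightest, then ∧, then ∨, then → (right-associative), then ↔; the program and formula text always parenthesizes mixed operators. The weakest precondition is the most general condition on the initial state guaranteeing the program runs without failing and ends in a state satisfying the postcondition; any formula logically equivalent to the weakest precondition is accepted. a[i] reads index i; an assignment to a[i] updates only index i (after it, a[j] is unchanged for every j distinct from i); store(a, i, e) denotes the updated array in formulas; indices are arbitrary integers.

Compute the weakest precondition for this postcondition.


Working backward. After the program, the postcondition ¬(¬(q - 2 = -8)) must hold; in canonical form it is q = -6.
Before e := e + q - 6: q = -6
Before skip: q = -6
Before q := e - q - 2: e = q - 4
Answer: WP = e = q - 4
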